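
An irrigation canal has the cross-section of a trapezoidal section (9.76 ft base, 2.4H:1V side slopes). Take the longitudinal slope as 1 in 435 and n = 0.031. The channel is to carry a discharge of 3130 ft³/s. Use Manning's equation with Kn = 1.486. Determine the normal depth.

y_n = 11.2 ft

Manning's equation rearranged: A R^(2/3) = nQ / (1.486·√S) = 0.031 × 3130 / (1.486 × √0.002299) = 1362.
Trying y = 13.6 ft: A R^(2/3) = 2143 — too large.
Trying y = 9.21 ft: A R^(2/3) = 868.4 — too small.
Trying y = 11.2 ft: A R^(2/3) = 1360 — matches.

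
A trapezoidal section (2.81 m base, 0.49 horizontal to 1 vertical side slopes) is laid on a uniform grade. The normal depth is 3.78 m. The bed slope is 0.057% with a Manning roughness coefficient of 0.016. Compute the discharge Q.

With bottom width b = 2.81 m and side slope z = 0.49: A = (b + zy)y = (2.81 + 0.49×3.78)×3.78 = 17.62 m²; P = b + 2y√(1+z²) = 2.81 + 2×3.78×1.114 = 11.23 m.
Hydraulic radius R = A/P = 17.62/11.23 = 1.569 m.
Manning's equation: Q = (1/n) A R^(2/3) S^(1/2) = (1/0.016) × 17.62 × 1.569^(2/3) × 0.00057^(1/2) = 35.5 m³/s.

Q = 35.5 m³/s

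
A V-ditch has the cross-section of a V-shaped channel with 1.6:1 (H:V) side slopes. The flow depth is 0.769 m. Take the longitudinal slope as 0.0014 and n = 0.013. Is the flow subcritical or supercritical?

For a triangular section with side slope z = 1.6: A = zy² = 1.6×0.769² = 0.9462 m²; P = 2y√(1+z²) = 2×0.769×1.887 = 2.902 m.
Hydraulic radius R = A/P = 0.9462/2.902 = 0.3261 m.
V = (1/n) R^(2/3) √S = (1/0.013) × 0.3261^(2/3) × √0.0014 = 1.363 m/s. Hydraulic depth D_h = A/T = 0.9462/2.461 = 0.3845 m.
Froude number Fr = V/√(g·D_h) = 1.363/√(9.81×0.3845) = 0.702, which is less than 1, so the flow is subcritical.

subcritical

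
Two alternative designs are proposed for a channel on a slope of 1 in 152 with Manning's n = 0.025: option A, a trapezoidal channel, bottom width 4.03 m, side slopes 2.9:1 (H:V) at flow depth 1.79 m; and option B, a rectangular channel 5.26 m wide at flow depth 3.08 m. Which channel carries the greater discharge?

Channel A: With bottom width b = 4.03 m and side slope z = 2.9: A = (b + zy)y = (4.03 + 2.9×1.79)×1.79 = 16.51 m²; P = b + 2y√(1+z²) = 4.03 + 2×1.79×3.068 = 15.01 m. Hydraulic radius R = A/P = 16.51/15.01 = 1.099 m. Q_A = (1/0.025)·16.51·1.099^(2/3)·√0.006579 = 57.05 m³/s.
Channel B: Flow area A = b·y = 5.26 × 3.08 = 16.2 m². Wetted perimeter P = b + 2y = 5.26 + 2×3.08 = 11.42 m. Hydraulic radius R = A/P = 16.2/11.42 = 1.419 m. Q_B = (1/0.025)·16.2·1.419^(2/3)·√0.006579 = 66.36 m³/s.
Q_A = 57.05 m³/s vs Q_B = 66.36 m³/s, so channel B carries more.

channel B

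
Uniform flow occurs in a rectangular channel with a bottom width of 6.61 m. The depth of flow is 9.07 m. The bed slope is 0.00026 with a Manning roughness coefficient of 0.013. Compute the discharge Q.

Flow area A = b·y = 6.61 × 9.07 = 59.95 m². Wetted perimeter P = b + 2y = 6.61 + 2×9.07 = 24.75 m.
Hydraulic radius R = A/P = 59.95/24.75 = 2.422 m.
Manning's equation: Q = (1/n) A R^(2/3) S^(1/2) = (1/0.013) × 59.95 × 2.422^(2/3) × 0.00026^(1/2) = 134 m³/s.

Q = 134 m³/s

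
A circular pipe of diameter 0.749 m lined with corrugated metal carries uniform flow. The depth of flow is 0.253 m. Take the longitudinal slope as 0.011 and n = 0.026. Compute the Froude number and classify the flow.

For a circular section of diameter D = 0.749 m at depth y = 0.253 m, the central angle is θ = 2 arccos(1 − 2y/D) = 2.481 rad. Then A = (D²/8)(θ − sin θ) = 0.1309 m² and P = Dθ/2 = 0.929 m.
Hydraulic radius R = A/P = 0.1309/0.929 = 0.1409 m.
V = (1/n) R^(2/3) √S = (1/0.026) × 0.1409^(2/3) × √0.011 = 1.092 m/s. Hydraulic depth D_h = A/T = 0.1309/0.7085 = 0.1848 m.
Froude number Fr = V/√(g·D_h) = 1.092/√(9.81×0.1848) = 0.811, which is less than 1, so the flow is subcritical.

subcritical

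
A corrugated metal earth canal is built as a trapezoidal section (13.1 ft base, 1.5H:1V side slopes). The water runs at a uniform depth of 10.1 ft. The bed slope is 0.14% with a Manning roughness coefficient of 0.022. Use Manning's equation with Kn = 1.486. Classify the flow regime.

subcritical

With bottom width b = 13.1 ft and side slope z = 1.5: A = (b + zy)y = (13.1 + 1.5×10.1)×10.1 = 285.3 ft²; P = b + 2y√(1+z²) = 13.1 + 2×10.1×1.803 = 49.52 ft.
Hydraulic radius R = A/P = 285.3/49.52 = 5.762 ft.
V = (1.486/n) R^(2/3) √S = (1.486/0.022) × 5.762^(2/3) × √0.0014 = 8.123 ft/s. Hydraulic depth D_h = A/T = 285.3/43.4 = 6.574 ft.
Froude number Fr = V/√(g·D_h) = 8.123/√(32.2×6.574) = 0.558, which is less than 1, so the flow is subcritical.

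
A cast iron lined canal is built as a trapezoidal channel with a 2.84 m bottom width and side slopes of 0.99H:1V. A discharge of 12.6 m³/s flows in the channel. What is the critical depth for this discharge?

y_c = 1.1 m

At critical depth, Q² T / (g A³) = 1, i.e. A³/T = Q²/g = 12.6²/9.81 = 16.18.
Try y = 1.4 m: A³/T = 36.9 — high.
Try y = 0.918 m: A³/T = 8.751 — low.
Try y = 1.1 m: A³/T = 16.09 — close enough.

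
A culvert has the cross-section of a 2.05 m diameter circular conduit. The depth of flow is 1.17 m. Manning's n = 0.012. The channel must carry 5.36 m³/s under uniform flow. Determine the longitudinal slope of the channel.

S = 0.0024

For a circular section of diameter D = 2.05 m at depth y = 1.17 m, the central angle is θ = 2 arccos(1 − 2y/D) = 3.425 rad. Then A = (D²/8)(θ − sin θ) = 1.947 m² and P = Dθ/2 = 3.511 m.
Hydraulic radius R = A/P = 1.947/3.511 = 0.5544 m.
From Manning's equation, S = [nQ / (1 A R^(2/3))]² = [0.012 × 5.36 / (1 × 1.947 × 0.5544^(2/3))]² = 0.0024.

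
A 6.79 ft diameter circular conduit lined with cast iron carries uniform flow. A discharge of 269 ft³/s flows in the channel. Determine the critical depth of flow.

At critical depth, Q² T / (g A³) = 1, i.e. A³/T = Q²/g = 269²/32.2 = 2247.
Trying y = 5.54 ft: A³/T = 6014 — over.
Trying y = 3.6 ft: A³/T = 1093 — short.
Trying y = 4.34 ft: A³/T = 2238 — ≈ 2247.

y_c = 4.34 ft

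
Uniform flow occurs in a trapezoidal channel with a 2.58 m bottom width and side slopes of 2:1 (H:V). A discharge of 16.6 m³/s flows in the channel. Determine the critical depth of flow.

y_c = 1.19 m

At critical depth, Q² T / (g A³) = 1, i.e. A³/T = Q²/g = 16.6²/9.81 = 28.09.
At y = 1.07 m: A³/T = 18.78 — short.
At y = 1.19 m: A³/T = 28.01 — ≈ 28.09.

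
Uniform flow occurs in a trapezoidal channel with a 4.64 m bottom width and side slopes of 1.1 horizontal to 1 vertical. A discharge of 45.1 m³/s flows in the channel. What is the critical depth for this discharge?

At critical depth, Q² T / (g A³) = 1, i.e. A³/T = Q²/g = 45.1²/9.81 = 207.3.
At y = 1.64 m: A³/T = 143.1 — short.
At y = 2.15 m: A³/T = 364.6 — over.
At y = 1.83 m: A³/T = 208.3 — ≈ 207.3.

y_c = 1.83 m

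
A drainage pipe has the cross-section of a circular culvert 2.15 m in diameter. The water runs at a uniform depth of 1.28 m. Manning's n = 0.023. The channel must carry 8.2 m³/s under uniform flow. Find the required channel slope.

S = 0.014

For a circular section of diameter D = 2.15 m at depth y = 1.28 m, the central angle is θ = 2 arccos(1 − 2y/D) = 3.525 rad. Then A = (D²/8)(θ − sin θ) = 2.253 m² and P = Dθ/2 = 3.79 m.
Hydraulic radius R = A/P = 2.253/3.79 = 0.5946 m.
From Manning's equation, S = [nQ / (1 A R^(2/3))]² = [0.023 × 8.2 / (1 × 2.253 × 0.5946^(2/3))]² = 0.014.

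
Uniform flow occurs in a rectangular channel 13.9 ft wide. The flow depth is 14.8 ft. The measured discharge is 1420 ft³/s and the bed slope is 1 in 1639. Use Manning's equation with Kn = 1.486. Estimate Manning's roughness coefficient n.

n = 0.015

Flow area A = b·y = 13.9 × 14.8 = 205.7 ft². Wetted perimeter P = b + 2y = 13.9 + 2×14.8 = 43.5 ft.
Hydraulic radius R = A/P = 205.7/43.5 = 4.729 ft.
Rearranging Manning's equation: n = (1.486/Q) A R^(2/3) S^(1/2) = (1.486/1420) × 205.7 × 4.729^(2/3) × √0.0006101 = 0.015.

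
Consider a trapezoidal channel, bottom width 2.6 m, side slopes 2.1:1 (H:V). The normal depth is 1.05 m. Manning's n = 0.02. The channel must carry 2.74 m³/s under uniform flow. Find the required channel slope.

With bottom width b = 2.6 m and side slope z = 2.1: A = (b + zy)y = (2.6 + 2.1×1.05)×1.05 = 5.045 m²; P = b + 2y√(1+z²) = 2.6 + 2×1.05×2.326 = 7.484 m.
Hydraulic radius R = A/P = 5.045/7.484 = 0.6741 m.
From Manning's equation, S = [nQ / (1 A R^(2/3))]² = [0.02 × 2.74 / (1 × 5.045 × 0.6741^(2/3))]² = 0.0002.

S = 0.0002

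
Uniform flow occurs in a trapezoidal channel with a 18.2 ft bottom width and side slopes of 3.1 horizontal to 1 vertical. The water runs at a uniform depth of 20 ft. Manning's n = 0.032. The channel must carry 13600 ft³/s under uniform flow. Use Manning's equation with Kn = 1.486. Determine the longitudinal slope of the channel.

With bottom width b = 18.2 ft and side slope z = 3.1: A = (b + zy)y = (18.2 + 3.1×20)×20 = 1604 ft²; P = b + 2y√(1+z²) = 18.2 + 2×20×3.257 = 148.5 ft.
Hydraulic radius R = A/P = 1604/148.5 = 10.8 ft.
From Manning's equation, S = [nQ / (1.486 A R^(2/3))]² = [0.032 × 13600 / (1.486 × 1604 × 10.8^(2/3))]² = 0.0014.

S = 0.0014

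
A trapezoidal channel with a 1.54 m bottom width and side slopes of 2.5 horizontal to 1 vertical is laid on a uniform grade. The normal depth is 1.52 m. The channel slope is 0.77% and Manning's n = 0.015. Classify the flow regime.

With bottom width b = 1.54 m and side slope z = 2.5: A = (b + zy)y = (1.54 + 2.5×1.52)×1.52 = 8.117 m²; P = b + 2y√(1+z²) = 1.54 + 2×1.52×2.693 = 9.725 m.
Hydraulic radius R = A/P = 8.117/9.725 = 0.8346 m.
V = (1/n) R^(2/3) √S = (1/0.015) × 0.8346^(2/3) × √0.0077 = 5.186 m/s. Hydraulic depth D_h = A/T = 8.117/9.14 = 0.8881 m.
Froude number Fr = V/√(g·D_h) = 5.186/√(9.81×0.8881) = 1.76, which is greater than 1, so the flow is supercritical.

supercritical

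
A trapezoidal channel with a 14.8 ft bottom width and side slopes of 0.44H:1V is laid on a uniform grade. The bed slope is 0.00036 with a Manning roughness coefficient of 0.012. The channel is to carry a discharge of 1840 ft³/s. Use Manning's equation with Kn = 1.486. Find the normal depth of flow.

Manning's equation rearranged: A R^(2/3) = nQ / (1.486·√S) = 0.012 × 1840 / (1.486 × √0.00036) = 783.1.
Try y = 14.9 ft: A R^(2/3) = 1133 — over.
Try y = 8.76 ft: A R^(2/3) = 465.9 — short.
Try y = 12 ft: A R^(2/3) = 784.5 — matches.

y_n = 12 ft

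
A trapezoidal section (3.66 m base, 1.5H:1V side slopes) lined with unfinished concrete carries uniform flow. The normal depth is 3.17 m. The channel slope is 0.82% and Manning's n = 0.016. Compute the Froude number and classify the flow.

With bottom width b = 3.66 m and side slope z = 1.5: A = (b + zy)y = (3.66 + 1.5×3.17)×3.17 = 26.68 m²; P = b + 2y√(1+z²) = 3.66 + 2×3.17×1.803 = 15.09 m.
Hydraulic radius R = A/P = 26.68/15.09 = 1.768 m.
V = (1/n) R^(2/3) √S = (1/0.016) × 1.768^(2/3) × √0.0082 = 8.275 m/s. Hydraulic depth D_h = A/T = 26.68/13.17 = 2.025 m.
Froude number Fr = V/√(g·D_h) = 8.275/√(9.81×2.025) = 1.86, which is greater than 1, so the flow is supercritical.

supercritical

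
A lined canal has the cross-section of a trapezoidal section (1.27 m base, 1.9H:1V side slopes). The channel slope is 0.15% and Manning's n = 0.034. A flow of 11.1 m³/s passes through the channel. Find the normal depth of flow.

y_n = 1.95 m

Manning's equation rearranged: A R^(2/3) = nQ / (1·√S) = 0.034 × 11.1 / (√0.0015) = 9.744.
Trying y = 1.43 m: A R^(2/3) = 4.787 — low.
Trying y = 2.42 m: A R^(2/3) = 16.19 — high.
Trying y = 1.95 m: A R^(2/3) = 9.74 — close enough.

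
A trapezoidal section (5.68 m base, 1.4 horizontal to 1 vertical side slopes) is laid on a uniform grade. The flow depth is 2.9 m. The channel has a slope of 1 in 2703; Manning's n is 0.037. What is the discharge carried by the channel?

Q = 21.8 m³/s

With bottom width b = 5.68 m and side slope z = 1.4: A = (b + zy)y = (5.68 + 1.4×2.9)×2.9 = 28.25 m²; P = b + 2y√(1+z²) = 5.68 + 2×2.9×1.72 = 15.66 m.
Hydraulic radius R = A/P = 28.25/15.66 = 1.804 m.
Manning's equation: Q = (1/n) A R^(2/3) S^(1/2) = (1/0.037) × 28.25 × 1.804^(2/3) × 0.00037^(1/2) = 21.8 m³/s.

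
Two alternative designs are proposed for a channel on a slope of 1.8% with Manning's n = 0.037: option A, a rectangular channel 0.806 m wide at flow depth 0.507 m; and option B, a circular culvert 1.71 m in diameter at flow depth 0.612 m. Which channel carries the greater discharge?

Channel A: Flow area A = b·y = 0.806 × 0.507 = 0.4086 m². Wetted perimeter P = b + 2y = 0.806 + 2×0.507 = 1.82 m. Hydraulic radius R = A/P = 0.4086/1.82 = 0.2245 m. Q_A = (1/0.037)·0.4086·0.2245^(2/3)·√0.018 = 0.5474 m³/s.
Channel B: For a circular section of diameter D = 1.71 m at depth y = 0.612 m, the central angle is θ = 2 arccos(1 − 2y/D) = 2.565 rad. Then A = (D²/8)(θ − sin θ) = 0.7384 m² and P = Dθ/2 = 2.193 m. Hydraulic radius R = A/P = 0.7384/2.193 = 0.3367 m. Q_B = (1/0.037)·0.7384·0.3367^(2/3)·√0.018 = 1.296 m³/s.
Q_A = 0.5474 m³/s vs Q_B = 1.296 m³/s, so channel B carries more.

channel B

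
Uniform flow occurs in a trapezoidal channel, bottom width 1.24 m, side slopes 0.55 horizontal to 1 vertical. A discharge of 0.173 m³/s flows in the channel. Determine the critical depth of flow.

At critical depth, Q² T / (g A³) = 1, i.e. A³/T = Q²/g = 0.173²/9.81 = 0.003051.
Try y = 0.152 m: A³/T = 0.005787 — high.
Try y = 0.0866 m: A³/T = 0.001038 — low.
Try y = 0.123 m: A³/T = 0.003025 — ≈ 0.003051.

y_c = 0.123 m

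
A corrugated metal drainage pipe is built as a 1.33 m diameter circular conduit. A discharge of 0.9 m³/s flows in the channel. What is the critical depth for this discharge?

y_c = 0.497 m

At critical depth, Q² T / (g A³) = 1, i.e. A³/T = Q²/g = 0.9²/9.81 = 0.08257.
At y = 0.582 m: A³/T = 0.1514 — too large.
At y = 0.399 m: A³/T = 0.03534 — too small.
At y = 0.497 m: A³/T = 0.08255 — matches.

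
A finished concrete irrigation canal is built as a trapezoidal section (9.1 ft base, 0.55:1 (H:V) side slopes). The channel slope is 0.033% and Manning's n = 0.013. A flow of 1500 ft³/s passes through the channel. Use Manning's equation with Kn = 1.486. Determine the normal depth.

y_n = 13.7 ft

Manning's equation rearranged: A R^(2/3) = nQ / (1.486·√S) = 0.013 × 1500 / (1.486 × √0.00033) = 722.4.
Try y = 11.4 ft: A R^(2/3) = 511.6 — low.
Try y = 17 ft: A R^(2/3) = 1098 — high.
Try y = 13.7 ft: A R^(2/3) = 722.5 — matches.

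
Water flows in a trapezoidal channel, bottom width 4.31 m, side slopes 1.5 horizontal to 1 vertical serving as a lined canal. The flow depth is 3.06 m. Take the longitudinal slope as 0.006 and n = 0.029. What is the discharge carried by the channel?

With bottom width b = 4.31 m and side slope z = 1.5: A = (b + zy)y = (4.31 + 1.5×3.06)×3.06 = 27.23 m²; P = b + 2y√(1+z²) = 4.31 + 2×3.06×1.803 = 15.34 m.
Hydraulic radius R = A/P = 27.23/15.34 = 1.775 m.
Manning's equation: Q = (1/n) A R^(2/3) S^(1/2) = (1/0.029) × 27.23 × 1.775^(2/3) × 0.006^(1/2) = 107 m³/s.

Q = 107 m³/s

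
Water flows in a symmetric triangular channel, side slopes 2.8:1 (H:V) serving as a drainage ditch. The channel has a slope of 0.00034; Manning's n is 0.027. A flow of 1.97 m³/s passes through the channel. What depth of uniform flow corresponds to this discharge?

Manning's equation rearranged: A R^(2/3) = nQ / (1·√S) = 0.027 × 1.97 / (√0.00034) = 2.885.
Try y = 1.34 m: A R^(2/3) = 3.699 — high.
Try y = 1.02 m: A R^(2/3) = 1.787 — low.
Try y = 1.22 m: A R^(2/3) = 2.88 — ≈ 2.885.

y_n = 1.22 m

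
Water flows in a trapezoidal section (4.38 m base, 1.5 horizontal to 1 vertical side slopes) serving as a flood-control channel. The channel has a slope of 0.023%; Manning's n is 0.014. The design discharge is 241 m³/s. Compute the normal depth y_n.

Manning's equation rearranged: A R^(2/3) = nQ / (1·√S) = 0.014 × 241 / (√0.00023) = 222.5.
At y = 5.1 m: A R^(2/3) = 118.8 — too small.
At y = 7.7 m: A R^(2/3) = 299.5 — too large.
At y = 6.76 m: A R^(2/3) = 222.5 — close enough.

y_n = 6.76 m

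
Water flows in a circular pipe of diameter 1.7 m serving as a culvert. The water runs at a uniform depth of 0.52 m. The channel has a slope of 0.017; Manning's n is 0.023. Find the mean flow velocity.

V = 2.51 m/s

For a circular section of diameter D = 1.7 m at depth y = 0.52 m, the central angle is θ = 2 arccos(1 − 2y/D) = 2.344 rad. Then A = (D²/8)(θ − sin θ) = 0.5883 m² and P = Dθ/2 = 1.993 m.
Hydraulic radius R = A/P = 0.5883/1.993 = 0.2953 m.
From Manning's equation, V = (1/n) R^(2/3) S^(1/2) = (1/0.023) × 0.2953^(2/3) × 0.017^(1/2) = 2.51 m/s.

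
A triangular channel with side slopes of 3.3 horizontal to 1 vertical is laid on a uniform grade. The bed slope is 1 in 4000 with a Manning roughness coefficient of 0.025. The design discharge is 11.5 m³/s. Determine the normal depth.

Manning's equation rearranged: A R^(2/3) = nQ / (1·√S) = 0.025 × 11.5 / (√0.00025) = 18.18.
Trying y = 2.87 m: A R^(2/3) = 33.58 — high.
Trying y = 1.57 m: A R^(2/3) = 6.722 — low.
Trying y = 2.28 m: A R^(2/3) = 18.18 — matches.

y_n = 2.28 m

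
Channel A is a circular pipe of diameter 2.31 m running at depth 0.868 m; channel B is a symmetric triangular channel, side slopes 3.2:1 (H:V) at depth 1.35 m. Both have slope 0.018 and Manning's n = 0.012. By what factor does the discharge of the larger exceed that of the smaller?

4.98

Channel A: For a circular section of diameter D = 2.31 m at depth y = 0.868 m, the central angle is θ = 2 arccos(1 − 2y/D) = 2.639 rad. Then A = (D²/8)(θ − sin θ) = 1.439 m² and P = Dθ/2 = 3.048 m. Hydraulic radius R = A/P = 1.439/3.048 = 0.4722 m. Q_A = (1/0.012)·1.439·0.4722^(2/3)·√0.018 = 9.758 m³/s.
Channel B: For a triangular section with side slope z = 3.2: A = zy² = 3.2×1.35² = 5.832 m²; P = 2y√(1+z²) = 2×1.35×3.353 = 9.052 m. Hydraulic radius R = A/P = 5.832/9.052 = 0.6443 m. Q_B = (1/0.012)·5.832·0.6443^(2/3)·√0.018 = 48.64 m³/s.
The larger discharge is 48.64 m³/s and the smaller is 9.758 m³/s; the ratio is 4.98.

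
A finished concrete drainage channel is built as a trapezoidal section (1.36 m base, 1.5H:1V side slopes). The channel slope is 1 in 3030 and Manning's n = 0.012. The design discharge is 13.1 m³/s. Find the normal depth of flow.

Manning's equation rearranged: A R^(2/3) = nQ / (1·√S) = 0.012 × 13.1 / (√0.00033) = 8.653.
Trying y = 2.36 m: A R^(2/3) = 12.85 — high.
Trying y = 1.52 m: A R^(2/3) = 4.803 — low.
Trying y = 1.98 m: A R^(2/3) = 8.623 — close enough.

y_n = 1.98 m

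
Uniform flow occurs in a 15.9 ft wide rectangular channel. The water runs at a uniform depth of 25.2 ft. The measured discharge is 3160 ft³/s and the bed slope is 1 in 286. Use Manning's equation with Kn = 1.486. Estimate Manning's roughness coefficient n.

Flow area A = b·y = 15.9 × 25.2 = 400.7 ft². Wetted perimeter P = b + 2y = 15.9 + 2×25.2 = 66.3 ft.
Hydraulic radius R = A/P = 400.7/66.3 = 6.043 ft.
Rearranging Manning's equation: n = (1.486/Q) A R^(2/3) S^(1/2) = (1.486/3160) × 400.7 × 6.043^(2/3) × √0.003497 = 0.037.

n = 0.037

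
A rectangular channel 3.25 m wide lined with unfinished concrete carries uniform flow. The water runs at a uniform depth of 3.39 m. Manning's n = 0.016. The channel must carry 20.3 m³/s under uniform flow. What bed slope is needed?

Flow area A = b·y = 3.25 × 3.39 = 11.02 m². Wetted perimeter P = b + 2y = 3.25 + 2×3.39 = 10.03 m.
Hydraulic radius R = A/P = 11.02/10.03 = 1.098 m.
From Manning's equation, S = [nQ / (1 A R^(2/3))]² = [0.016 × 20.3 / (1 × 11.02 × 1.098^(2/3))]² = 0.000767.

S = 0.000767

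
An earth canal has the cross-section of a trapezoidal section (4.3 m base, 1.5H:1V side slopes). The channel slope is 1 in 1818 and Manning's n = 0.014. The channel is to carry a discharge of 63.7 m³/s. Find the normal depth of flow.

y_n = 2.99 m

Manning's equation rearranged: A R^(2/3) = nQ / (1·√S) = 0.014 × 63.7 / (√0.0005501) = 38.02.
Try y = 3.55 m: A R^(2/3) = 54.21 — high.
Try y = 2.46 m: A R^(2/3) = 25.67 — low.
Try y = 2.99 m: A R^(2/3) = 38.03 — ≈ 38.02.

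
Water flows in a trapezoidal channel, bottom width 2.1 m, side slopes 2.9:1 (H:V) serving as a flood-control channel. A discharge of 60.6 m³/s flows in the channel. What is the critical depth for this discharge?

y_c = 2.12 m

At critical depth, Q² T / (g A³) = 1, i.e. A³/T = Q²/g = 60.6²/9.81 = 374.3.
Trying y = 2.39 m: A³/T = 630 — high.
Trying y = 1.84 m: A³/T = 200.5 — low.
Trying y = 2.12 m: A³/T = 371.4 — ≈ 374.3.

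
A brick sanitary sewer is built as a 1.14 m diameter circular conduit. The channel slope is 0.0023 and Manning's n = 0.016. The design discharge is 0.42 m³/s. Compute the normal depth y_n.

y_n = 0.441 m

Manning's equation rearranged: A R^(2/3) = nQ / (1·√S) = 0.016 × 0.42 / (√0.0023) = 0.1401.
Try y = 0.32 m: A R^(2/3) = 0.07606 — too small.
Try y = 0.557 m: A R^(2/3) = 0.2125 — too large.
Try y = 0.441 m: A R^(2/3) = 0.1401 — close enough.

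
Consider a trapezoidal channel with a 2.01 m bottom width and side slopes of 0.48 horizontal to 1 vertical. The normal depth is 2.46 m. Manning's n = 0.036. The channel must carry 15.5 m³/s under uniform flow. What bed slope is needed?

With bottom width b = 2.01 m and side slope z = 0.48: A = (b + zy)y = (2.01 + 0.48×2.46)×2.46 = 7.849 m²; P = b + 2y√(1+z²) = 2.01 + 2×2.46×1.109 = 7.467 m.
Hydraulic radius R = A/P = 7.849/7.467 = 1.051 m.
From Manning's equation, S = [nQ / (1 A R^(2/3))]² = [0.036 × 15.5 / (1 × 7.849 × 1.051^(2/3))]² = 0.00473.

S = 0.00473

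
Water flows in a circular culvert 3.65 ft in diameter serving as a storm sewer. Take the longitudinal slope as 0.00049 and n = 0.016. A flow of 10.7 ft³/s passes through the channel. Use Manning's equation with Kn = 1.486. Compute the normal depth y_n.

y_n = 1.89 ft

Manning's equation rearranged: A R^(2/3) = nQ / (1.486·√S) = 0.016 × 10.7 / (1.486 × √0.00049) = 5.205.
Trying y = 1.5 ft: A R^(2/3) = 3.485 — short.
Trying y = 2.11 ft: A R^(2/3) = 6.243 — over.
Trying y = 1.89 ft: A R^(2/3) = 5.221 — ≈ 5.205.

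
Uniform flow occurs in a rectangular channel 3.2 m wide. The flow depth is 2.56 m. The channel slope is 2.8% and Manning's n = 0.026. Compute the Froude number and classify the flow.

Flow area A = b·y = 3.2 × 2.56 = 8.192 m². Wetted perimeter P = b + 2y = 3.2 + 2×2.56 = 8.32 m.
Hydraulic radius R = A/P = 8.192/8.32 = 0.9846 m.
V = (1/n) R^(2/3) √S = (1/0.026) × 0.9846^(2/3) × √0.028 = 6.37 m/s. Hydraulic depth D_h = A/T = 8.192/3.2 = 2.56 m.
Froude number Fr = V/√(g·D_h) = 6.37/√(9.81×2.56) = 1.27, which is greater than 1, so the flow is supercritical.

supercritical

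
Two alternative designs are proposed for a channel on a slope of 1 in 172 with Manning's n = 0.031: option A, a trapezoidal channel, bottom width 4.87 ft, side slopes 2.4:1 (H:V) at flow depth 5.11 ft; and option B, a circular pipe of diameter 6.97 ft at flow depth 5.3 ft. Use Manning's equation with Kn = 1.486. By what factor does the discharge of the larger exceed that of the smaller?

Channel A: With bottom width b = 4.87 ft and side slope z = 2.4: A = (b + zy)y = (4.87 + 2.4×5.11)×5.11 = 87.55 ft²; P = b + 2y√(1+z²) = 4.87 + 2×5.11×2.6 = 31.44 ft. Hydraulic radius R = A/P = 87.55/31.44 = 2.785 ft. Q_A = (1.486/0.031)·87.55·2.785^(2/3)·√0.005814 = 633.4 ft³/s.
Channel B: For a circular section of diameter D = 6.97 ft at depth y = 5.3 ft, the central angle is θ = 2 arccos(1 − 2y/D) = 4.237 rad. Then A = (D²/8)(θ − sin θ) = 31.13 ft² and P = Dθ/2 = 14.77 ft. Hydraulic radius R = A/P = 31.13/14.77 = 2.108 ft. Q_B = (1.486/0.031)·31.13·2.108^(2/3)·√0.005814 = 187.1 ft³/s.
The larger discharge is 633.4 ft³/s and the smaller is 187.1 ft³/s; the ratio is 3.39.

3.39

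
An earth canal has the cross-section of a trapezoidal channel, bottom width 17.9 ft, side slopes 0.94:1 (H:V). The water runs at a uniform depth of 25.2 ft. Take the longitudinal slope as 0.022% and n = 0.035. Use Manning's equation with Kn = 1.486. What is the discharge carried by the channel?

Q = 3470 ft³/s

With bottom width b = 17.9 ft and side slope z = 0.94: A = (b + zy)y = (17.9 + 0.94×25.2)×25.2 = 1048 ft²; P = b + 2y√(1+z²) = 17.9 + 2×25.2×1.372 = 87.07 ft.
Hydraulic radius R = A/P = 1048/87.07 = 12.04 ft.
Manning's equation: Q = (1.486/n) A R^(2/3) S^(1/2) = (1.486/0.035) × 1048 × 12.04^(2/3) × 0.00022^(1/2) = 3470 ft³/s.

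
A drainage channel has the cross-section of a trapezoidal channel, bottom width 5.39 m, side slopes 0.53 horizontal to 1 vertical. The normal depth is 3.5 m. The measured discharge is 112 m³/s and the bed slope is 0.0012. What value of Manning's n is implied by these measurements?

n = 0.0121

With bottom width b = 5.39 m and side slope z = 0.53: A = (b + zy)y = (5.39 + 0.53×3.5)×3.5 = 25.36 m²; P = b + 2y√(1+z²) = 5.39 + 2×3.5×1.132 = 13.31 m.
Hydraulic radius R = A/P = 25.36/13.31 = 1.905 m.
Rearranging Manning's equation: n = (1/Q) A R^(2/3) S^(1/2) = (1/112) × 25.36 × 1.905^(2/3) × √0.0012 = 0.0121.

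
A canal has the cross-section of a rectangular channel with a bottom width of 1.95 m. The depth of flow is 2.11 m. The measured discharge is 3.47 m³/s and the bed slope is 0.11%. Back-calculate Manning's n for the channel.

n = 0.03

Flow area A = b·y = 1.95 × 2.11 = 4.114 m². Wetted perimeter P = b + 2y = 1.95 + 2×2.11 = 6.17 m.
Hydraulic radius R = A/P = 4.114/6.17 = 0.6669 m.
Rearranging Manning's equation: n = (1/Q) A R^(2/3) S^(1/2) = (1/3.47) × 4.114 × 0.6669^(2/3) × √0.0011 = 0.03.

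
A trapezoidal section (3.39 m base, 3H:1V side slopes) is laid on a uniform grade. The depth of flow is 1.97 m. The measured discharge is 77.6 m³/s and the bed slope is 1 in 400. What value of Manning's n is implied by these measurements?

With bottom width b = 3.39 m and side slope z = 3: A = (b + zy)y = (3.39 + 3×1.97)×1.97 = 18.32 m²; P = b + 2y√(1+z²) = 3.39 + 2×1.97×3.162 = 15.85 m.
Hydraulic radius R = A/P = 18.32/15.85 = 1.156 m.
Rearranging Manning's equation: n = (1/Q) A R^(2/3) S^(1/2) = (1/77.6) × 18.32 × 1.156^(2/3) × √0.0025 = 0.013.

n = 0.013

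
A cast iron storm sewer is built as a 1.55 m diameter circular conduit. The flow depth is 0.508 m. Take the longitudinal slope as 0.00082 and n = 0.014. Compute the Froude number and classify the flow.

subcritical

For a circular section of diameter D = 1.55 m at depth y = 0.508 m, the central angle is θ = 2 arccos(1 − 2y/D) = 2.438 rad. Then A = (D²/8)(θ − sin θ) = 0.5379 m² and P = Dθ/2 = 1.89 m.
Hydraulic radius R = A/P = 0.5379/1.89 = 0.2847 m.
V = (1/n) R^(2/3) √S = (1/0.014) × 0.2847^(2/3) × √0.00082 = 0.8852 m/s. Hydraulic depth D_h = A/T = 0.5379/1.455 = 0.3697 m.
Froude number Fr = V/√(g·D_h) = 0.8852/√(9.81×0.3697) = 0.465, which is less than 1, so the flow is subcritical.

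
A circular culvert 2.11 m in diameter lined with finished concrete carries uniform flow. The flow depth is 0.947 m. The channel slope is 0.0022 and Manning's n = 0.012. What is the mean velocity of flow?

For a circular section of diameter D = 2.11 m at depth y = 0.947 m, the central angle is θ = 2 arccos(1 − 2y/D) = 2.936 rad. Then A = (D²/8)(θ − sin θ) = 1.521 m² and P = Dθ/2 = 3.098 m.
Hydraulic radius R = A/P = 1.521/3.098 = 0.4909 m.
From Manning's equation, V = (1/n) R^(2/3) S^(1/2) = (1/0.012) × 0.4909^(2/3) × 0.0022^(1/2) = 2.43 m/s.

V = 2.43 m/s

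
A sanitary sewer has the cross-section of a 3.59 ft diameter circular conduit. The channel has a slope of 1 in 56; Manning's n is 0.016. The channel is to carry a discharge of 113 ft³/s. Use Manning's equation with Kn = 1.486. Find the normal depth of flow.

y_n = 2.84 ft

Manning's equation rearranged: A R^(2/3) = nQ / (1.486·√S) = 0.016 × 113 / (1.486 × √0.01786) = 9.105.
Trying y = 3.34 ft: A R^(2/3) = 10.13 — over.
Trying y = 2.18 ft: A R^(2/3) = 6.444 — short.
Trying y = 2.84 ft: A R^(2/3) = 9.103 — close enough.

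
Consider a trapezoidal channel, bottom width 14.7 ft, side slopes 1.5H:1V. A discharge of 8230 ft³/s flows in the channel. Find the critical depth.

At critical depth, Q² T / (g A³) = 1, i.e. A³/T = Q²/g = 8230²/32.2 = 2104000.
Trying y = 10.6 ft: A³/T = 733900 — short.
Trying y = 17.2 ft: A³/T = 5098000 — over.
Trying y = 13.8 ft: A³/T = 2078000 — ≈ 2104000.

y_c = 13.8 ft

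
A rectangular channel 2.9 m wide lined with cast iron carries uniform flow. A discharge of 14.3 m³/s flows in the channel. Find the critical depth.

For a rectangular channel, critical depth y_c = (q²/g)^(1/3) where q = Q/b = 14.3/2.9 = 4.931 m²/s.
So y_c = (4.931²/9.81)^(1/3) = 1.35 m.

y_c = 1.35 m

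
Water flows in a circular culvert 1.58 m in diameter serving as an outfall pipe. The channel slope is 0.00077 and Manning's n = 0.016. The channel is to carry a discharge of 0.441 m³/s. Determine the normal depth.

Manning's equation rearranged: A R^(2/3) = nQ / (1·√S) = 0.016 × 0.441 / (√0.00077) = 0.2543.
At y = 0.458 m: A R^(2/3) = 0.1934 — short.
At y = 0.655 m: A R^(2/3) = 0.3796 — over.
At y = 0.528 m: A R^(2/3) = 0.2543 — close enough.

y_n = 0.528 m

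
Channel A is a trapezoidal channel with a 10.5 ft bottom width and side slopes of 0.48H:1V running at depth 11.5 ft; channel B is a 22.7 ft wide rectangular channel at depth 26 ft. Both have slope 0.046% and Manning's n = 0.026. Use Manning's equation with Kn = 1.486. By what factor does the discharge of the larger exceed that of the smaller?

4.28

Channel A: With bottom width b = 10.5 ft and side slope z = 0.48: A = (b + zy)y = (10.5 + 0.48×11.5)×11.5 = 184.2 ft²; P = b + 2y√(1+z²) = 10.5 + 2×11.5×1.109 = 36.01 ft. Hydraulic radius R = A/P = 184.2/36.01 = 5.116 ft. Q_A = (1.486/0.026)·184.2·5.116^(2/3)·√0.00046 = 670.5 ft³/s.
Channel B: Flow area A = b·y = 22.7 × 26 = 590.2 ft². Wetted perimeter P = b + 2y = 22.7 + 2×26 = 74.7 ft. Hydraulic radius R = A/P = 590.2/74.7 = 7.901 ft. Q_B = (1.486/0.026)·590.2·7.901^(2/3)·√0.00046 = 2870 ft³/s.
The larger discharge is 2870 ft³/s and the smaller is 670.5 ft³/s; the ratio is 4.28.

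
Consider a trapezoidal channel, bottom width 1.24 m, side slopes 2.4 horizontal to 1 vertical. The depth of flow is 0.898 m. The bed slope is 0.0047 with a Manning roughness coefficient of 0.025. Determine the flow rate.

Q = 5.38 m³/s

With bottom width b = 1.24 m and side slope z = 2.4: A = (b + zy)y = (1.24 + 2.4×0.898)×0.898 = 3.049 m²; P = b + 2y√(1+z²) = 1.24 + 2×0.898×2.6 = 5.91 m.
Hydraulic radius R = A/P = 3.049/5.91 = 0.5159 m.
Manning's equation: Q = (1/n) A R^(2/3) S^(1/2) = (1/0.025) × 3.049 × 0.5159^(2/3) × 0.0047^(1/2) = 5.38 m³/s.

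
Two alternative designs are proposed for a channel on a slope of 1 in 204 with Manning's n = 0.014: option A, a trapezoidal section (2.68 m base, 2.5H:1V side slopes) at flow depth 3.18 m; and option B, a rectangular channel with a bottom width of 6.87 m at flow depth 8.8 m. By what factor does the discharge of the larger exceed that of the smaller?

2.29

Channel A: With bottom width b = 2.68 m and side slope z = 2.5: A = (b + zy)y = (2.68 + 2.5×3.18)×3.18 = 33.8 m²; P = b + 2y√(1+z²) = 2.68 + 2×3.18×2.693 = 19.8 m. Hydraulic radius R = A/P = 33.8/19.8 = 1.707 m. Q_A = (1/0.014)·33.8·1.707^(2/3)·√0.004902 = 241.4 m³/s.
Channel B: Flow area A = b·y = 6.87 × 8.8 = 60.46 m². Wetted perimeter P = b + 2y = 6.87 + 2×8.8 = 24.47 m. Hydraulic radius R = A/P = 60.46/24.47 = 2.471 m. Q_B = (1/0.014)·60.46·2.471^(2/3)·√0.004902 = 552.5 m³/s.
The larger discharge is 552.5 m³/s and the smaller is 241.4 m³/s; the ratio is 2.29.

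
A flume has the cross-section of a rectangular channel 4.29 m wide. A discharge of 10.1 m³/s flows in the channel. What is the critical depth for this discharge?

For a rectangular channel, critical depth y_c = (q²/g)^(1/3) where q = Q/b = 10.1/4.29 = 2.354 m²/s.
So y_c = (2.354²/9.81)^(1/3) = 0.827 m.

y_c = 0.827 m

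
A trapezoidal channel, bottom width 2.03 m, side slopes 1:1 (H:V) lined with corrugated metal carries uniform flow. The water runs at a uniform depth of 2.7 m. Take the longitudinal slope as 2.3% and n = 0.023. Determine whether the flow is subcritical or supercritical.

supercritical

With bottom width b = 2.03 m and side slope z = 1: A = (b + zy)y = (2.03 + 1×2.7)×2.7 = 12.77 m²; P = b + 2y√(1+z²) = 2.03 + 2×2.7×1.414 = 9.667 m.
Hydraulic radius R = A/P = 12.77/9.667 = 1.321 m.
V = (1/n) R^(2/3) √S = (1/0.023) × 1.321^(2/3) × √0.023 = 7.939 m/s. Hydraulic depth D_h = A/T = 12.77/7.43 = 1.719 m.
Froude number Fr = V/√(g·D_h) = 7.939/√(9.81×1.719) = 1.93, which is greater than 1, so the flow is supercritical.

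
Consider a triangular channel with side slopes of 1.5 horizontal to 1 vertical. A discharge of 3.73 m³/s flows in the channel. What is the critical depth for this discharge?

At critical depth, Q² T / (g A³) = 1, i.e. A³/T = Q²/g = 3.73²/9.81 = 1.418.
Trying y = 1.33 m: A³/T = 4.682 — high.
Trying y = 0.855 m: A³/T = 0.514 — low.
Trying y = 1.05 m: A³/T = 1.436 — close enough.

y_c = 1.05 m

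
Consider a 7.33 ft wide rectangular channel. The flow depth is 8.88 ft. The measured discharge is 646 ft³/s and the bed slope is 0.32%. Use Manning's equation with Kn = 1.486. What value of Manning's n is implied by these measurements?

n = 0.016

Flow area A = b·y = 7.33 × 8.88 = 65.09 ft². Wetted perimeter P = b + 2y = 7.33 + 2×8.88 = 25.09 ft.
Hydraulic radius R = A/P = 65.09/25.09 = 2.594 ft.
Rearranging Manning's equation: n = (1.486/Q) A R^(2/3) S^(1/2) = (1.486/646) × 65.09 × 2.594^(2/3) × √0.0032 = 0.016.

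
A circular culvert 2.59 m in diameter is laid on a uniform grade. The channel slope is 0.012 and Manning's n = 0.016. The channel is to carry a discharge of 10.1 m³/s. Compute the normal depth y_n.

y_n = 1.1 m

Manning's equation rearranged: A R^(2/3) = nQ / (1·√S) = 0.016 × 10.1 / (√0.012) = 1.475.
Trying y = 1.33 m: A R^(2/3) = 2.062 — high.
Trying y = 0.757 m: A R^(2/3) = 0.7341 — low.
Trying y = 1.1 m: A R^(2/3) = 1.481 — close enough.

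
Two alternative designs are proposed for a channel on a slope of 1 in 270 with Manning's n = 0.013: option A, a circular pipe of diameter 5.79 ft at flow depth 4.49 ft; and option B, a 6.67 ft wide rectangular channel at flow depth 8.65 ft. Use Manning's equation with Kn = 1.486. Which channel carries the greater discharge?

channel B

Channel A: For a circular section of diameter D = 5.79 ft at depth y = 4.49 ft, the central angle is θ = 2 arccos(1 − 2y/D) = 4.309 rad. Then A = (D²/8)(θ − sin θ) = 21.91 ft² and P = Dθ/2 = 12.47 ft. Hydraulic radius R = A/P = 21.91/12.47 = 1.756 ft. Q_A = (1.486/0.013)·21.91·1.756^(2/3)·√0.003704 = 221.9 ft³/s.
Channel B: Flow area A = b·y = 6.67 × 8.65 = 57.7 ft². Wetted perimeter P = b + 2y = 6.67 + 2×8.65 = 23.97 ft. Hydraulic radius R = A/P = 57.7/23.97 = 2.407 ft. Q_B = (1.486/0.013)·57.7·2.407^(2/3)·√0.003704 = 720.9 ft³/s.
Q_A = 221.9 ft³/s vs Q_B = 720.9 ft³/s, so channel B carries more.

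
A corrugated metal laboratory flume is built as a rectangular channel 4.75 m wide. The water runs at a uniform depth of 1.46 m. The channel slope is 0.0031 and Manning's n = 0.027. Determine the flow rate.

Flow area A = b·y = 4.75 × 1.46 = 6.935 m². Wetted perimeter P = b + 2y = 4.75 + 2×1.46 = 7.67 m.
Hydraulic radius R = A/P = 6.935/7.67 = 0.9042 m.
Manning's equation: Q = (1/n) A R^(2/3) S^(1/2) = (1/0.027) × 6.935 × 0.9042^(2/3) × 0.0031^(1/2) = 13.4 m³/s.

Q = 13.4 m³/s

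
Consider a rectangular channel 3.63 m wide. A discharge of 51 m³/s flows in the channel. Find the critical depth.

y_c = 2.72 m

For a rectangular channel, critical depth y_c = (q²/g)^(1/3) where q = Q/b = 51/3.63 = 14.05 m²/s.
So y_c = (14.05²/9.81)^(1/3) = 2.72 m.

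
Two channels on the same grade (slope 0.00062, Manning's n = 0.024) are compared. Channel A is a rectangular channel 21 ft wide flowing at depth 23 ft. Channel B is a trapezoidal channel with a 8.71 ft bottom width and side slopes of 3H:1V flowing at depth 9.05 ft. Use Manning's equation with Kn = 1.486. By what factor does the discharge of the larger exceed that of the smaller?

1.92

Channel A: Flow area A = b·y = 21 × 23 = 483 ft². Wetted perimeter P = b + 2y = 21 + 2×23 = 67 ft. Hydraulic radius R = A/P = 483/67 = 7.209 ft. Q_A = (1.486/0.024)·483·7.209^(2/3)·√0.00062 = 2779 ft³/s.
Channel B: With bottom width b = 8.71 ft and side slope z = 3: A = (b + zy)y = (8.71 + 3×9.05)×9.05 = 324.5 ft²; P = b + 2y√(1+z²) = 8.71 + 2×9.05×3.162 = 65.95 ft. Hydraulic radius R = A/P = 324.5/65.95 = 4.921 ft. Q_B = (1.486/0.024)·324.5·4.921^(2/3)·√0.00062 = 1448 ft³/s.
The larger discharge is 2779 ft³/s and the smaller is 1448 ft³/s; the ratio is 1.92.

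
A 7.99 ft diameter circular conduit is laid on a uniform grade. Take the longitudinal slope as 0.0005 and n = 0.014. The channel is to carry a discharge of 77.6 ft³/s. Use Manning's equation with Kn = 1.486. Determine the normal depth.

Manning's equation rearranged: A R^(2/3) = nQ / (1.486·√S) = 0.014 × 77.6 / (1.486 × √0.0005) = 32.7.
Trying y = 4.15 ft: A R^(2/3) = 42.39 — too large.
Trying y = 2.96 ft: A R^(2/3) = 23.26 — too small.
Trying y = 3.57 ft: A R^(2/3) = 32.71 — close enough.

y_n = 3.57 ft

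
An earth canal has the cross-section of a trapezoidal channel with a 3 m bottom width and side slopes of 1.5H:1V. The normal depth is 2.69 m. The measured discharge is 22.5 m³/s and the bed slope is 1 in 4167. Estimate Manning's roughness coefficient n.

n = 0.017

With bottom width b = 3 m and side slope z = 1.5: A = (b + zy)y = (3 + 1.5×2.69)×2.69 = 18.92 m²; P = b + 2y√(1+z²) = 3 + 2×2.69×1.803 = 12.7 m.
Hydraulic radius R = A/P = 18.92/12.7 = 1.49 m.
Rearranging Manning's equation: n = (1/Q) A R^(2/3) S^(1/2) = (1/22.5) × 18.92 × 1.49^(2/3) × √0.00024 = 0.017.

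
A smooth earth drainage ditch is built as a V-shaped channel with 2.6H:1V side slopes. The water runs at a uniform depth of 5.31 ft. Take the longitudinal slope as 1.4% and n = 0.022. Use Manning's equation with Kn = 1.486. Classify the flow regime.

For a triangular section with side slope z = 2.6: A = zy² = 2.6×5.31² = 73.31 ft²; P = 2y√(1+z²) = 2×5.31×2.786 = 29.58 ft.
Hydraulic radius R = A/P = 73.31/29.58 = 2.478 ft.
V = (1.486/n) R^(2/3) √S = (1.486/0.022) × 2.478^(2/3) × √0.014 = 14.64 ft/s. Hydraulic depth D_h = A/T = 73.31/27.61 = 2.655 ft.
Froude number Fr = V/√(g·D_h) = 14.64/√(32.2×2.655) = 1.58, which is greater than 1, so the flow is supercritical.

supercritical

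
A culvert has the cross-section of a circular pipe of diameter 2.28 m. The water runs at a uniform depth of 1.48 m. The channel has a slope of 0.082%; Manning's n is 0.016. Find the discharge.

For a circular section of diameter D = 2.28 m at depth y = 1.48 m, the central angle is θ = 2 arccos(1 − 2y/D) = 3.747 rad. Then A = (D²/8)(θ − sin θ) = 2.805 m² and P = Dθ/2 = 4.272 m.
Hydraulic radius R = A/P = 2.805/4.272 = 0.6566 m.
Manning's equation: Q = (1/n) A R^(2/3) S^(1/2) = (1/0.016) × 2.805 × 0.6566^(2/3) × 0.00082^(1/2) = 3.79 m³/s.

Q = 3.79 m³/s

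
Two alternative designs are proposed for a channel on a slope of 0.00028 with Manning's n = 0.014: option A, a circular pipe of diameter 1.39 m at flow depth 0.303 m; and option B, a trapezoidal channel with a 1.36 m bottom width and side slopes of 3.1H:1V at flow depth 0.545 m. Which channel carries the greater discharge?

Channel A: For a circular section of diameter D = 1.39 m at depth y = 0.303 m, the central angle is θ = 2 arccos(1 − 2y/D) = 1.943 rad. Then A = (D²/8)(θ − sin θ) = 0.2443 m² and P = Dθ/2 = 1.35 m. Hydraulic radius R = A/P = 0.2443/1.35 = 0.1809 m. Q_A = (1/0.014)·0.2443·0.1809^(2/3)·√0.00028 = 0.0934 m³/s.
Channel B: With bottom width b = 1.36 m and side slope z = 3.1: A = (b + zy)y = (1.36 + 3.1×0.545)×0.545 = 1.662 m²; P = b + 2y√(1+z²) = 1.36 + 2×0.545×3.257 = 4.91 m. Hydraulic radius R = A/P = 1.662/4.91 = 0.3385 m. Q_B = (1/0.014)·1.662·0.3385^(2/3)·√0.00028 = 0.9647 m³/s.
Q_A = 0.0934 m³/s vs Q_B = 0.9647 m³/s, so channel B carries more.

channel B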